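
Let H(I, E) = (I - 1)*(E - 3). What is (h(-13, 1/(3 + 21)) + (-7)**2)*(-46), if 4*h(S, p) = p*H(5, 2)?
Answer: -27025/12 ≈ -2252.1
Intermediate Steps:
H(I, E) = (-1 + I)*(-3 + E)
h(S, p) = -p (h(S, p) = (p*(3 - 1*2 - 3*5 + 2*5))/4 = (p*(3 - 2 - 15 + 10))/4 = (p*(-4))/4 = (-4*p)/4 = -p)
(h(-13, 1/(3 + 21)) + (-7)**2)*(-46) = (-1/(3 + 21) + (-7)**2)*(-46) = (-1/24 + 49)*(-46) = (1175/24)*(-46) = -27025/12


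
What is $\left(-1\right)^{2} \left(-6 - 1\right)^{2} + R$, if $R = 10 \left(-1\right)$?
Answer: $39$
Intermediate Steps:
$R = -10$
$\left(-1\right)^{2} \left(-6 - 1\right)^{2} + R = \left(-1\right)^{2} \left(-6 - 1\right)^{2} - 10 = 1 \left(-7\right)^{2} - 10 = 1 \cdot 49 - 10 = 49 - 10 = 39$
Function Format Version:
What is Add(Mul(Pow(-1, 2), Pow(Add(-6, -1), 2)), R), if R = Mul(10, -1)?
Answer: 39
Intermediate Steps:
R = -10
Add(Mul(Pow(-1, 2), Pow(Add(-6, -1), 2)), R) = Add(Mul(Pow(-1, 2), Pow(Add(-6, -1), 2)), -10) = Add(Mul(1, Pow(-7, 2)), -10) = Add(Mul(1, 49), -10) = Add(49, -10) = 39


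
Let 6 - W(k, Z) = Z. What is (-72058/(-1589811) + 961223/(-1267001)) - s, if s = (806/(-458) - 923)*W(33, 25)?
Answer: -8105095272363585985/461272897039719 ≈ -17571.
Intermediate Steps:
W(k, Z) = 6 - Z
s = 4023630/229 (s = (806/(-458) - 923)*(6 - 1*25) = (806*(-1/458) - 923)*(6 - 25) = (-403/229 - 923)*(-19) = -211770/229*(-19) = 4023630/229 ≈ 17570.)
(-72058/(-1589811) + 961223/(-1267001)) - s = (-72058/(-1589811) + 961223/(-1267001)) - 1*4023630/229 = (-72058*(-1/1589811) + 961223*(-1/1267001)) - 4023630/229 = (72058/1589811 - 961223/1267001) - 4023630/229 = -1436865340795/2014292126811 - 4023630/229 = -8105095272363585985/461272897039719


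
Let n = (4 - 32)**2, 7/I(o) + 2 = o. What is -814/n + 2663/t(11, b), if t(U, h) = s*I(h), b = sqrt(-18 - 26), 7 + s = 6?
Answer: 297849/392 - 5326*I*sqrt(11)/7 ≈ 759.82 - 2523.5*I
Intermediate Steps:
I(o) = 7/(-2 + o)
s = -1 (s = -7 + 6 = -1)
b = 2*I*sqrt(11) (b = sqrt(-44) = 2*I*sqrt(11) ≈ 6.6332*I)
t(U, h) = -7/(-2 + h)
n = 784 (n = (-28)**2 = 784)
-814/n + 2663/t(11, b) = -814/784 + 2663/((-7/(-2 + 2*I*sqrt(11)))) = -814*1/784 + 2663*(2/7 - 2*I*sqrt(11)/7) = -407/392 + (5326/7 - 5326*I*sqrt(11)/7) = 297849/392 - 5326*I*sqrt(11)/7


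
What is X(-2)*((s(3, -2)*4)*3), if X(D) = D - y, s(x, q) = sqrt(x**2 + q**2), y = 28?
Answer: -360*sqrt(13) ≈ -1298.0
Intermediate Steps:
s(x, q) = sqrt(q**2 + x**2)
X(D) = -28 + D (X(D) = D - 1*28 = D - 28 = -28 + D)
X(-2)*((s(3, -2)*4)*3) = (-28 - 2)*((sqrt((-2)**2 + 3**2)*4)*3) = -30*sqrt(4 + 9)*4*3 = -30*sqrt(13)*4*3 = -30*4*sqrt(13)*3 = -360*sqrt(13)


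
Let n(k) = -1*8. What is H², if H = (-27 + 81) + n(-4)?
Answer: 2116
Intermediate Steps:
n(k) = -8
H = 46 (H = (-27 + 81) - 8 = 54 - 8 = 46)
H² = 46² = 2116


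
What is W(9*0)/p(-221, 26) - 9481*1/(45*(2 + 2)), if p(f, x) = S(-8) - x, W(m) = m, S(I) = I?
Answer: -9481/180 ≈ -52.672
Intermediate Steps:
p(f, x) = -8 - x
W(9*0)/p(-221, 26) - 9481*1/(45*(2 + 2)) = (9*0)/(-8 - 1*26) - 9481*1/(45*(2 + 2)) = 0/(-8 - 26) - 9481/(9*(5*4)) = 0/(-34) - 9481/(9*20) = 0*(-1/34) - 9481/180 = 0 - 9481*1/180 = 0 - 9481/180 = -9481/180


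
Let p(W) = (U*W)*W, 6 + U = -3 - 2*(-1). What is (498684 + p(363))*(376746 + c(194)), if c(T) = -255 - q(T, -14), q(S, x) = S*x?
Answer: -160669626693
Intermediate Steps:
U = -7 (U = -6 + (-3 - 2*(-1)) = -6 + (-3 + 2) = -6 - 1 = -7)
c(T) = -255 + 14*T (c(T) = -255 - T*(-14) = -255 - (-14)*T = -255 + 14*T)
p(W) = -7*W² (p(W) = (-7*W)*W = -7*W²)
(498684 + p(363))*(376746 + c(194)) = (498684 - 7*363²)*(376746 + (-255 + 14*194)) = (498684 - 7*131769)*(376746 + (-255 + 2716)) = (498684 - 922383)*(376746 + 2461) = -423699*379207 = -160669626693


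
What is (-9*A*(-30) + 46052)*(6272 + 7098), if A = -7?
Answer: 590445940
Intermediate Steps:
(-9*A*(-30) + 46052)*(6272 + 7098) = (-9*(-7)*(-30) + 46052)*(6272 + 7098) = (63*(-30) + 46052)*13370 = (-1890 + 46052)*13370 = 44162*13370 = 590445940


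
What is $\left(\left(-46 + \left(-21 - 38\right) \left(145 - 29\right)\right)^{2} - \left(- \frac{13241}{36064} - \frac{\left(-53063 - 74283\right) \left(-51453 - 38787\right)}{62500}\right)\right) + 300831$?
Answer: $\frac{5404731203999853}{112700000} \approx 4.7957 \cdot 10^{7}$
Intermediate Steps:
$\left(\left(-46 + \left(-21 - 38\right) \left(145 - 29\right)\right)^{2} - \left(- \frac{13241}{36064} - \frac{\left(-53063 - 74283\right) \left(-51453 - 38787\right)}{62500}\right)\right) + 300831 = \left(\left(-46 - 6844\right)^{2} - \left(- \frac{13241}{36064} - \left(-127346\right) \left(-90240\right) \frac{1}{62500}\right)\right) + 300831 = \left(\left(-46 - 6844\right)^{2} + \left(11491703040 \cdot \frac{1}{62500} + \frac{13241}{36064}\right)\right) + 300831 = \left(\left(-6890\right)^{2} + \left(\frac{574585152}{3125} + \frac{13241}{36064}\right)\right) + 300831 = \left(47472100 + \frac{20721880299853}{112700000}\right) + 300831 = \frac{5370827550299853}{112700000} + 300831 = \frac{5404731203999853}{112700000}$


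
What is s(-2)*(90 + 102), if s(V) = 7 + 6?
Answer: 2496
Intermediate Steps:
s(V) = 13
s(-2)*(90 + 102) = 13*(90 + 102) = 13*192 = 2496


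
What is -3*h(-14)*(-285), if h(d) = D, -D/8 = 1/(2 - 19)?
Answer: 6840/17 ≈ 402.35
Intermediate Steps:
D = 8/17 (D = -8/(2 - 19) = -8/(-17) = -8*(-1/17) = 8/17 ≈ 0.47059)
h(d) = 8/17
-3*h(-14)*(-285) = -24*(-285)/17 = -3*(-2280/17) = 6840/17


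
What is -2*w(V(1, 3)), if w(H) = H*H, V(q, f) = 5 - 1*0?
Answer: -50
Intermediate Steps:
V(q, f) = 5 (V(q, f) = 5 + 0 = 5)
w(H) = H²
-2*w(V(1, 3)) = -2*5² = -2*25 = -50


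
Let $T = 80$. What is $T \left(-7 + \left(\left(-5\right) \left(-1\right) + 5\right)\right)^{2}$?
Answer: $720$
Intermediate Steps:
$T \left(-7 + \left(\left(-5\right) \left(-1\right) + 5\right)\right)^{2} = 80 \left(-7 + \left(\left(-5\right) \left(-1\right) + 5\right)\right)^{2} = 80 \left(-7 + \left(5 + 5\right)\right)^{2} = 80 \left(-7 + 10\right)^{2} = 80 \cdot 3^{2} = 80 \cdot 9 = 720$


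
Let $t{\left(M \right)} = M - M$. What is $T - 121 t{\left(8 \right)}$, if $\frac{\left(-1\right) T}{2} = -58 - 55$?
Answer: $226$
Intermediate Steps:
$t{\left(M \right)} = 0$
$T = 226$ ($T = - 2 \left(-58 - 55\right) = \left(-2\right) \left(-113\right) = 226$)
$T - 121 t{\left(8 \right)} = 226 - 0 = 226 + 0 = 226$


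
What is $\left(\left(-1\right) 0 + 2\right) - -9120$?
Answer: $9122$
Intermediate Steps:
$\left(\left(-1\right) 0 + 2\right) - -9120 = \left(0 + 2\right) + 9120 = 2 + 9120 = 9122$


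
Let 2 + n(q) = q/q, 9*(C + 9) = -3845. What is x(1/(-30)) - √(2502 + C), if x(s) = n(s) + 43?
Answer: 42 - 4*√1162/3 ≈ -3.4508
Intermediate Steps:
C = -3926/9 (C = -9 + (⅑)*(-3845) = -9 - 3845/9 = -3926/9 ≈ -436.22)
n(q) = -1 (n(q) = -2 + q/q = -2 + 1 = -1)
x(s) = 42 (x(s) = -1 + 43 = 42)
x(1/(-30)) - √(2502 + C) = 42 - √(2502 - 3926/9) = 42 - √(18592/9) = 42 - 4*√1162/3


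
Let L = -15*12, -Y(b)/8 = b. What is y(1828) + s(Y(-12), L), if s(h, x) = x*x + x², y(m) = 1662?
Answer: 66462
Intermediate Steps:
Y(b) = -8*b
L = -180
s(h, x) = 2*x² (s(h, x) = x² + x² = 2*x²)
y(1828) + s(Y(-12), L) = 1662 + 2*(-180)² = 1662 + 2*32400 = 1662 + 64800 = 66462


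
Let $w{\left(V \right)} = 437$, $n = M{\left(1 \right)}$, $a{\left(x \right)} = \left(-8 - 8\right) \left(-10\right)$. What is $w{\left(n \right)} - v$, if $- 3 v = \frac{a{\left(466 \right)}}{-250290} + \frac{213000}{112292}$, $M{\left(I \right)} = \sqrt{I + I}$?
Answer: $\frac{922492227469}{2107917351} \approx 437.63$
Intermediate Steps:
$a{\left(x \right)} = 160$ ($a{\left(x \right)} = \left(-16\right) \left(-10\right) = 160$)
$M{\left(I \right)} = \sqrt{2} \sqrt{I}$ ($M{\left(I \right)} = \sqrt{2 I} = \sqrt{2} \sqrt{I}$)
$v = - \frac{1332345082}{2107917351}$ ($v = - \frac{\frac{160}{-250290} + \frac{213000}{112292}}{3} = - \frac{160 \left(- \frac{1}{250290}\right) + 213000 \cdot \frac{1}{112292}}{3} = - \frac{- \frac{16}{25029} + \frac{53250}{28073}}{3} = \left(- \frac{1}{3}\right) \frac{1332345082}{702639117} = - \frac{1332345082}{2107917351} \approx -0.63207$)
$n = \sqrt{2}$ ($n = \sqrt{2} \sqrt{1} = \sqrt{2} \cdot 1 = \sqrt{2} \approx 1.4142$)
$w{\left(n \right)} - v = 437 - - \frac{1332345082}{2107917351} = 437 + \frac{1332345082}{2107917351} = \frac{922492227469}{2107917351}$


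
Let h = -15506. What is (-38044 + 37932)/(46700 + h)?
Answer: -56/15597 ≈ -0.0035904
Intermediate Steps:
(-38044 + 37932)/(46700 + h) = (-38044 + 37932)/(46700 - 15506) = -112/31194 = -112*1/31194 = -56/15597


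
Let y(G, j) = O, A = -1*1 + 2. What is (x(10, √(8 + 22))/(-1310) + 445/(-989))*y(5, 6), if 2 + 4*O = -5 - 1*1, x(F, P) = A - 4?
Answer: 579983/647795 ≈ 0.89532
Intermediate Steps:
A = 1 (A = -1 + 2 = 1)
x(F, P) = -3 (x(F, P) = 1 - 4 = -3)
O = -2 (O = -½ + (-5 - 1*1)/4 = -½ + (-5 - 1)/4 = -½ + (¼)*(-6) = -½ - 3/2 = -2)
y(G, j) = -2
(x(10, √(8 + 22))/(-1310) + 445/(-989))*y(5, 6) = (-3/(-1310) + 445/(-989))*(-2) = (-3*(-1/1310) + 445*(-1/989))*(-2) = (3/1310 - 445/989)*(-2) = -579983/1295590*(-2) = 579983/647795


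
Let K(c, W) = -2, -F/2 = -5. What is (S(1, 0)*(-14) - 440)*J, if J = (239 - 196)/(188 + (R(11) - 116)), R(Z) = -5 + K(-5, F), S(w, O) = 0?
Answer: -3784/13 ≈ -291.08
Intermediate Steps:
F = 10 (F = -2*(-5) = 10)
R(Z) = -7 (R(Z) = -5 - 2 = -7)
J = 43/65 (J = (239 - 196)/(188 + (-7 - 116)) = 43/(188 - 123) = 43/65 ≈ 0.66154)
(S(1, 0)*(-14) - 440)*J = (0*(-14) - 440)*(43/65) = (0 - 440)*(43/65) = -440*43/65 = -3784/13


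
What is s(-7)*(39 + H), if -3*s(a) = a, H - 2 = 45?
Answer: 602/3 ≈ 200.67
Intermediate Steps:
H = 47 (H = 2 + 45 = 47)
s(a) = -a/3
s(-7)*(39 + H) = (-⅓*(-7))*(39 + 47) = (7/3)*86 = 602/3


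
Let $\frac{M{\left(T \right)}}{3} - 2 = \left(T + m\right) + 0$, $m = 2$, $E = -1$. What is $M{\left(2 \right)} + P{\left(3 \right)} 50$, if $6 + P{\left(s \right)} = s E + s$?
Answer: $-282$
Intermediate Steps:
$P{\left(s \right)} = -6$ ($P{\left(s \right)} = -6 + \left(s \left(-1\right) + s\right) = -6 + \left(- s + s\right) = -6 + 0 = -6$)
$M{\left(T \right)} = 12 + 3 T$ ($M{\left(T \right)} = 6 + 3 \left(\left(T + 2\right) + 0\right) = 6 + 3 \left(\left(2 + T\right) + 0\right) = 6 + 3 \left(2 + T\right) = 6 + \left(6 + 3 T\right) = 12 + 3 T$)
$M{\left(2 \right)} + P{\left(3 \right)} 50 = \left(12 + 3 \cdot 2\right) - 300 = \left(12 + 6\right) - 300 = 18 - 300 = -282$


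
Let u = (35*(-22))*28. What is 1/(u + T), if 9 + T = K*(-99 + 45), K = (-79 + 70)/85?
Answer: -85/1832879 ≈ -4.6375e-5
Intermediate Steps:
u = -21560 (u = -770*28 = -21560)
K = -9/85 (K = -9*1/85 = -9/85 ≈ -0.10588)
T = -279/85 (T = -9 - 9*(-99 + 45)/85 = -9 - 9/85*(-54) = -9 + 486/85 = -279/85 ≈ -3.2824)
1/(u + T) = 1/(-21560 - 279/85) = 1/(-1832879/85) = -85/1832879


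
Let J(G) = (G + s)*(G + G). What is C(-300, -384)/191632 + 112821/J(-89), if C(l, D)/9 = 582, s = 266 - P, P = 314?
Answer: 5436961935/1168284488 ≈ 4.6538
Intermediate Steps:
s = -48 (s = 266 - 1*314 = 266 - 314 = -48)
J(G) = 2*G*(-48 + G) (J(G) = (G - 48)*(G + G) = (-48 + G)*(2*G) = 2*G*(-48 + G))
C(l, D) = 5238 (C(l, D) = 9*582 = 5238)
C(-300, -384)/191632 + 112821/J(-89) = 5238/191632 + 112821/((2*(-89)*(-48 - 89))) = 5238*(1/191632) + 112821/((2*(-89)*(-137))) = 2619/95816 + 112821/24386 = 5436961935/1168284488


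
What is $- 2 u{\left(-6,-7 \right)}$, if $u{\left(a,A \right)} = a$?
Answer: $12$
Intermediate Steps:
$- 2 u{\left(-6,-7 \right)} = \left(-2\right) \left(-6\right) = 12$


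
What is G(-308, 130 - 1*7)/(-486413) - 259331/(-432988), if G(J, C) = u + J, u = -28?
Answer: 126287453671/210610992044 ≈ 0.59962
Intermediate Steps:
G(J, C) = -28 + J
G(-308, 130 - 1*7)/(-486413) - 259331/(-432988) = (-28 - 308)/(-486413) - 259331/(-432988) = -336*(-1/486413) - 259331*(-1/432988) = 336/486413 + 259331/432988 = 126287453671/210610992044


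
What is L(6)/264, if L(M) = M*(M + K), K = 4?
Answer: 5/22 ≈ 0.22727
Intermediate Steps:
L(M) = M*(4 + M) (L(M) = M*(M + 4) = M*(4 + M))
L(6)/264 = (6*(4 + 6))/264 = (6*10)*(1/264) = 60*(1/264) = 5/22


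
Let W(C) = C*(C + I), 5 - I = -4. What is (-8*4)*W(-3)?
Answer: 576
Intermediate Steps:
I = 9 (I = 5 - 1*(-4) = 5 + 4 = 9)
W(C) = C*(9 + C) (W(C) = C*(C + 9) = C*(9 + C))
(-8*4)*W(-3) = (-8*4)*(-3*(9 - 3)) = -(-96)*6 = -32*(-18) = 576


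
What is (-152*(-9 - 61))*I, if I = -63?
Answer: -670320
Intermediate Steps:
(-152*(-9 - 61))*I = -152*(-9 - 61)*(-63) = -152*(-70)*(-63) = 10640*(-63) = -670320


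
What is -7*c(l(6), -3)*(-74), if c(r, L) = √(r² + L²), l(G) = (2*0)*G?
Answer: 1554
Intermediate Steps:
l(G) = 0 (l(G) = 0*G = 0)
c(r, L) = √(L² + r²)
-7*c(l(6), -3)*(-74) = -7*√((-3)² + 0²)*(-74) = -7*√(9 + 0)*(-74) = -7*√9*(-74) = -7*3*(-74) = -21*(-74) = 1554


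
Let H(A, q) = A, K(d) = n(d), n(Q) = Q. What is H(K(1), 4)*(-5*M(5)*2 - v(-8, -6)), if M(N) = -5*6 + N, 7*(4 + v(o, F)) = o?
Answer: 1786/7 ≈ 255.14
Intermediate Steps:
K(d) = d
v(o, F) = -4 + o/7
M(N) = -30 + N
H(K(1), 4)*(-5*M(5)*2 - v(-8, -6)) = 1*(-5*(-30 + 5)*2 - (-4 + (⅐)*(-8))) = 1*(-5*(-25)*2 - (-4 - 8/7)) = 1*(125*2 - 1*(-36/7)) = 1*(250 + 36/7) = 1*(1786/7) = 1786/7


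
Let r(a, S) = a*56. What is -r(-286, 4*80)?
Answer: 16016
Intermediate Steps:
r(a, S) = 56*a
-r(-286, 4*80) = -56*(-286) = -1*(-16016) = 16016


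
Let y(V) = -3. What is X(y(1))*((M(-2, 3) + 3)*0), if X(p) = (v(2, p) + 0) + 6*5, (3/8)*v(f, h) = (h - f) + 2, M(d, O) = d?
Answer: 0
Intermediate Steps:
v(f, h) = 16/3 - 8*f/3 + 8*h/3 (v(f, h) = 8*((h - f) + 2)/3 = 8*(2 + h - f)/3 = 16/3 - 8*f/3 + 8*h/3)
X(p) = 30 + 8*p/3 (X(p) = ((16/3 - 8/3*2 + 8*p/3) + 0) + 6*5 = ((16/3 - 16/3 + 8*p/3) + 0) + 30 = (8*p/3 + 0) + 30 = 8*p/3 + 30 = 30 + 8*p/3)
X(y(1))*((M(-2, 3) + 3)*0) = (30 + (8/3)*(-3))*((-2 + 3)*0) = (30 - 8)*(1*0) = 22*0 = 0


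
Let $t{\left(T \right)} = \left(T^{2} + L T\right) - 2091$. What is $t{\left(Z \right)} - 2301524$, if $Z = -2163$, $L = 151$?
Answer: $2048341$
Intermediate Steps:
$t{\left(T \right)} = -2091 + T^{2} + 151 T$ ($t{\left(T \right)} = \left(T^{2} + 151 T\right) - 2091 = -2091 + T^{2} + 151 T$)
$t{\left(Z \right)} - 2301524 = \left(-2091 + \left(-2163\right)^{2} + 151 \left(-2163\right)\right) - 2301524 = \left(-2091 + 4678569 - 326613\right) - 2301524 = 4349865 - 2301524 = 2048341$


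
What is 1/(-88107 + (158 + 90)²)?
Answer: -1/26603 ≈ -3.7590e-5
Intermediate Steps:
1/(-88107 + (158 + 90)²) = 1/(-88107 + 248²) = 1/(-88107 + 61504) = 1/(-26603) = -1/26603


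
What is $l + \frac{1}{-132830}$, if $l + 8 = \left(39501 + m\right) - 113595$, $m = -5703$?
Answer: $- \frac{10600498151}{132830} \approx -79805.0$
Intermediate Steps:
$l = -79805$ ($l = -8 + \left(\left(39501 - 5703\right) - 113595\right) = -8 + \left(33798 - 113595\right) = -8 - 79797 = -79805$)
$l + \frac{1}{-132830} = -79805 + \frac{1}{-132830} = -79805 - \frac{1}{132830} = - \frac{10600498151}{132830}$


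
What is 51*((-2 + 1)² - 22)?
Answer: -1071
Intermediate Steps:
51*((-2 + 1)² - 22) = 51*((-1)² - 22) = 51*(1 - 22) = 51*(-21) = -1071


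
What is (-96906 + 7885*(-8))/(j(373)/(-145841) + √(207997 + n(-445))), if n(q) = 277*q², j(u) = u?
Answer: -8703029298298/1171123636860413953 - 3402837790598066*√55060922/1171123636860413953 ≈ -21.561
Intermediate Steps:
(-96906 + 7885*(-8))/(j(373)/(-145841) + √(207997 + n(-445))) = (-96906 + 7885*(-8))/(373/(-145841) + √(207997 + 277*(-445)²)) = (-96906 - 63080)/(373*(-1/145841) + √(207997 + 277*198025)) = -159986/(-373/145841 + √(207997 + 54852925)) = -159986/(-373/145841 + √55060922)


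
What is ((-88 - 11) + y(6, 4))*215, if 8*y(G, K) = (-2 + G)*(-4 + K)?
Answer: -21285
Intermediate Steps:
y(G, K) = (-4 + K)*(-2 + G)/8 (y(G, K) = ((-2 + G)*(-4 + K))/8 = ((-4 + K)*(-2 + G))/8 = (-4 + K)*(-2 + G)/8)
((-88 - 11) + y(6, 4))*215 = ((-88 - 11) + (1 - ½*6 - ¼*4 + (⅛)*6*4))*215 = (-99 + (1 - 3 - 1 + 3))*215 = (-99 + 0)*215 = -99*215 = -21285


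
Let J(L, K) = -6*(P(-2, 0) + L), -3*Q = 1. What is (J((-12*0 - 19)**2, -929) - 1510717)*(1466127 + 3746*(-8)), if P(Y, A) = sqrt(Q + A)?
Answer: -2172740536397 - 2872318*I*sqrt(3) ≈ -2.1727e+12 - 4.975e+6*I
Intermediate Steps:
Q = -1/3 (Q = -1/3*1 = -1/3 ≈ -0.33333)
P(Y, A) = sqrt(-1/3 + A)
J(L, K) = -6*L - 2*I*sqrt(3) (J(L, K) = -6*(sqrt(-3 + 9*0)/3 + L) = -6*(sqrt(-3 + 0)/3 + L) = -6*(sqrt(-3)/3 + L) = -6*((I*sqrt(3))/3 + L) = -6*(I*sqrt(3)/3 + L) = -6*(L + I*sqrt(3)/3) = -6*L - 2*I*sqrt(3))
(J((-12*0 - 19)**2, -929) - 1510717)*(1466127 + 3746*(-8)) = ((-6*(-12*0 - 19)**2 - 2*I*sqrt(3)) - 1510717)*(1466127 + 3746*(-8)) = ((-6*(0 - 19)**2 - 2*I*sqrt(3)) - 1510717)*(1466127 - 29968) = ((-6*(-19)**2 - 2*I*sqrt(3)) - 1510717)*1436159 = ((-6*361 - 2*I*sqrt(3)) - 1510717)*1436159 = ((-2166 - 2*I*sqrt(3)) - 1510717)*1436159 = (-1512883 - 2*I*sqrt(3))*1436159 = -2172740536397 - 2872318*I*sqrt(3)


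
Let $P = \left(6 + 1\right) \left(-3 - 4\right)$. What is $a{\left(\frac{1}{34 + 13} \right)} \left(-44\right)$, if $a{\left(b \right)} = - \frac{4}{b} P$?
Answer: $-405328$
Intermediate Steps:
$P = -49$ ($P = 7 \left(-7\right) = -49$)
$a{\left(b \right)} = \frac{196}{b}$ ($a{\left(b \right)} = - \frac{4}{b} \left(-49\right) = \frac{196}{b}$)
$a{\left(\frac{1}{34 + 13} \right)} \left(-44\right) = \frac{196}{\frac{1}{34 + 13}} \left(-44\right) = \frac{196}{\frac{1}{47}} \left(-44\right) = 196 \frac{1}{\frac{1}{47}} \left(-44\right) = 196 \cdot 47 \left(-44\right) = 9212 \left(-44\right) = -405328$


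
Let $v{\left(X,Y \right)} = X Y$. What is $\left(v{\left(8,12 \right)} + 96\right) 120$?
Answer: $23040$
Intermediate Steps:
$\left(v{\left(8,12 \right)} + 96\right) 120 = \left(8 \cdot 12 + 96\right) 120 = \left(96 + 96\right) 120 = 192 \cdot 120 = 23040$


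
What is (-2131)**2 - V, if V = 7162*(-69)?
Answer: 5035339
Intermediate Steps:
V = -494178
(-2131)**2 - V = (-2131)**2 - 1*(-494178) = 4541161 + 494178 = 5035339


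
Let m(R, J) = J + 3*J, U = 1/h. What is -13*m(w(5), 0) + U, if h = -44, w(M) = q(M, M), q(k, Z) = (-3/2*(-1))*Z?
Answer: -1/44 ≈ -0.022727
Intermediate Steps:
q(k, Z) = 3*Z/2 (q(k, Z) = (-3*½*(-1))*Z = (-3/2*(-1))*Z = 3*Z/2)
w(M) = 3*M/2
U = -1/44 (U = 1/(-44) = -1/44 ≈ -0.022727)
m(R, J) = 4*J
-13*m(w(5), 0) + U = -52*0 - 1/44 = -13*0 - 1/44 = 0 - 1/44 = -1/44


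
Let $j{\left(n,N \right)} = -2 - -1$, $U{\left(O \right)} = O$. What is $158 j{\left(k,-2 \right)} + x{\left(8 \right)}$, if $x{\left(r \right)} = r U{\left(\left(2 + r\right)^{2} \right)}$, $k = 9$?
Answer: $642$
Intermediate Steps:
$x{\left(r \right)} = r \left(2 + r\right)^{2}$
$j{\left(n,N \right)} = -1$ ($j{\left(n,N \right)} = -2 + 1 = -1$)
$158 j{\left(k,-2 \right)} + x{\left(8 \right)} = 158 \left(-1\right) + 8 \left(2 + 8\right)^{2} = -158 + 8 \cdot 10^{2} = -158 + 8 \cdot 100 = -158 + 800 = 642$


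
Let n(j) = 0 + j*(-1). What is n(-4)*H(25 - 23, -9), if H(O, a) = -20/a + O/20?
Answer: 418/45 ≈ 9.2889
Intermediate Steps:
n(j) = -j (n(j) = 0 - j = -j)
H(O, a) = -20/a + O/20 (H(O, a) = -20/a + O*(1/20) = -20/a + O/20)
n(-4)*H(25 - 23, -9) = (-1*(-4))*(-20/(-9) + (25 - 23)/20) = 4*(-20*(-⅑) + (1/20)*2) = 4*(20/9 + ⅒) = 4*(209/90) = 418/45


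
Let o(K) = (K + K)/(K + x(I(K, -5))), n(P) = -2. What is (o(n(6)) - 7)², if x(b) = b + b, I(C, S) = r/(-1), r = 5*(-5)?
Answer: 7225/144 ≈ 50.174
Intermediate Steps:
r = -25
I(C, S) = 25 (I(C, S) = -25/(-1) = -25*(-1) = 25)
x(b) = 2*b
o(K) = 2*K/(50 + K) (o(K) = (K + K)/(K + 2*25) = (2*K)/(K + 50) = (2*K)/(50 + K) = 2*K/(50 + K))
(o(n(6)) - 7)² = (2*(-2)/(50 - 2) - 7)² = (2*(-2)/48 - 7)² = (2*(-2)*(1/48) - 7)² = (-1/12 - 7)² = (-85/12)² = 7225/144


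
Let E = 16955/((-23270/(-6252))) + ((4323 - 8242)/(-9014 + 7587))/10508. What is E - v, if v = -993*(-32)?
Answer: -949815247681663/34893169532 ≈ -27221.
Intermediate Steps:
v = 31776
E = 158950107367169/34893169532 (E = 16955/((-23270*(-1/6252))) - 3919/(-1427)*(1/10508) = 16955/(11635/3126) - 3919*(-1/1427)*(1/10508) = 16955*(3126/11635) + (3919/1427)*(1/10508) = 10600266/2327 + 3919/14994916 = 158950107367169/34893169532 ≈ 4555.3)
E - v = 158950107367169/34893169532 - 1*31776 = 158950107367169/34893169532 - 31776 = -949815247681663/34893169532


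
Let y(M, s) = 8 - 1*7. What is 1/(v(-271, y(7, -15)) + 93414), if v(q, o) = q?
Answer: 1/93143 ≈ 1.0736e-5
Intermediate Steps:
y(M, s) = 1 (y(M, s) = 8 - 7 = 1)
1/(v(-271, y(7, -15)) + 93414) = 1/(-271 + 93414) = 1/93143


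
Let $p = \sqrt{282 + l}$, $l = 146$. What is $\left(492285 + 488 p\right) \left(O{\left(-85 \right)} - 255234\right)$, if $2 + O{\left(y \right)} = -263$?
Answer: $-125778325215 - 249367024 \sqrt{107} \approx -1.2836 \cdot 10^{11}$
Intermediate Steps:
$O{\left(y \right)} = -265$ ($O{\left(y \right)} = -2 - 263 = -265$)
$p = 2 \sqrt{107}$ ($p = \sqrt{282 + 146} = \sqrt{428} = 2 \sqrt{107} \approx 20.688$)
$\left(492285 + 488 p\right) \left(O{\left(-85 \right)} - 255234\right) = \left(492285 + 488 \cdot 2 \sqrt{107}\right) \left(-265 - 255234\right) = \left(492285 + 976 \sqrt{107}\right) \left(-255499\right) = -125778325215 - 249367024 \sqrt{107}$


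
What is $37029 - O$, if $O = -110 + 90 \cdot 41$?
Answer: $33449$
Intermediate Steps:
$O = 3580$ ($O = -110 + 3690 = 3580$)
$37029 - O = 37029 - 3580 = 33449$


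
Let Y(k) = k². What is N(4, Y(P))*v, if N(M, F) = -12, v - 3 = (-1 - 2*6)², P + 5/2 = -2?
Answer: -2064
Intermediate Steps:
P = -9/2 (P = -5/2 - 2 = -9/2 ≈ -4.5000)
v = 172 (v = 3 + (-1 - 2*6)² = 3 + (-1 - 12)² = 3 + (-13)² = 3 + 169 = 172)
N(4, Y(P))*v = -12*172 = -2064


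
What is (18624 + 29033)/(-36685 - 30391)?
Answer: -47657/67076 ≈ -0.71049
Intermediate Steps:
(18624 + 29033)/(-36685 - 30391) = 47657/(-67076) = 47657*(-1/67076) = -47657/67076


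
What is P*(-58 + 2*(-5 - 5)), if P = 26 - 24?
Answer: -156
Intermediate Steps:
P = 2
P*(-58 + 2*(-5 - 5)) = 2*(-58 + 2*(-5 - 5)) = 2*(-58 + 2*(-10)) = 2*(-58 - 20) = 2*(-78) = -156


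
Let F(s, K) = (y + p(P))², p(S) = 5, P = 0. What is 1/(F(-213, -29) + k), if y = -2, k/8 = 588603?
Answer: 1/4708833 ≈ 2.1237e-7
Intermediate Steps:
k = 4708824 (k = 8*588603 = 4708824)
F(s, K) = 9 (F(s, K) = (-2 + 5)² = 3² = 9)
1/(F(-213, -29) + k) = 1/(9 + 4708824) = 1/4708833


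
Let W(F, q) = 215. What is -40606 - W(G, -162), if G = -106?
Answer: -40821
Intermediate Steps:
-40606 - W(G, -162) = -40606 - 1*215 = -40606 - 215 = -40821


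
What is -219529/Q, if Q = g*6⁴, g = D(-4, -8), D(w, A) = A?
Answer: 219529/10368 ≈ 21.174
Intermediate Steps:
g = -8
Q = -10368 (Q = -8*6⁴ = -8*1296 = -10368)
-219529/Q = -219529/(-10368) = -219529*(-1/10368) = 219529/10368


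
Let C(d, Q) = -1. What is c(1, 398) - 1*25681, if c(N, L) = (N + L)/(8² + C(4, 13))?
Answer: -77024/3 ≈ -25675.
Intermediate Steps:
c(N, L) = L/63 + N/63 (c(N, L) = (N + L)/(8² - 1) = (L + N)/(64 - 1) = (L + N)/63 = (L + N)*(1/63) = L/63 + N/63)
c(1, 398) - 1*25681 = ((1/63)*398 + (1/63)*1) - 1*25681 = (398/63 + 1/63) - 25681 = 19/3 - 25681 = -77024/3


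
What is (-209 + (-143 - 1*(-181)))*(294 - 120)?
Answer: -29754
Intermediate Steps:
(-209 + (-143 - 1*(-181)))*(294 - 120) = (-209 + (-143 + 181))*174 = (-209 + 38)*174 = -171*174 = -29754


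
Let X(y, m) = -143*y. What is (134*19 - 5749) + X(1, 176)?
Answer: -3346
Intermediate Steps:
(134*19 - 5749) + X(1, 176) = (134*19 - 5749) - 143*1 = (2546 - 5749) - 143 = -3203 - 143 = -3346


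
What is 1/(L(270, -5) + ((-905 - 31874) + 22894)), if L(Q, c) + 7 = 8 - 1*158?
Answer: -1/10042 ≈ -9.9582e-5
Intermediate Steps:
L(Q, c) = -157 (L(Q, c) = -7 + (8 - 1*158) = -7 + (8 - 158) = -7 - 150 = -157)
1/(L(270, -5) + ((-905 - 31874) + 22894)) = 1/(-157 + ((-905 - 31874) + 22894)) = 1/(-157 + (-32779 + 22894)) = 1/(-157 - 9885) = 1/(-10042) = -1/10042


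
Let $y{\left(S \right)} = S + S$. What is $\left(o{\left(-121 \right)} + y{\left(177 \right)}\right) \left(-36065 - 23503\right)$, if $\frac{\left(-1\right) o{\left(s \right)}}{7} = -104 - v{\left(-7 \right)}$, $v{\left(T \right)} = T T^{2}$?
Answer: $78570192$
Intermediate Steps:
$v{\left(T \right)} = T^{3}$
$y{\left(S \right)} = 2 S$
$o{\left(s \right)} = -1673$ ($o{\left(s \right)} = - 7 \left(-104 - \left(-7\right)^{3}\right) = - 7 \left(-104 - -343\right) = - 7 \left(-104 + 343\right) = \left(-7\right) 239 = -1673$)
$\left(o{\left(-121 \right)} + y{\left(177 \right)}\right) \left(-36065 - 23503\right) = \left(-1673 + 2 \cdot 177\right) \left(-36065 - 23503\right) = \left(-1673 + 354\right) \left(-59568\right) = \left(-1319\right) \left(-59568\right) = 78570192$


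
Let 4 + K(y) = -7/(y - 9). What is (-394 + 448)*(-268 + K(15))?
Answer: -14751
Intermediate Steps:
K(y) = -4 - 7/(-9 + y) (K(y) = -4 - 7/(y - 9) = -4 - 7/(-9 + y))
(-394 + 448)*(-268 + K(15)) = (-394 + 448)*(-268 + (29 - 4*15)/(-9 + 15)) = 54*(-268 + (29 - 60)/6) = 54*(-268 + (1/6)*(-31)) = 54*(-268 - 31/6) = 54*(-1639/6) = -14751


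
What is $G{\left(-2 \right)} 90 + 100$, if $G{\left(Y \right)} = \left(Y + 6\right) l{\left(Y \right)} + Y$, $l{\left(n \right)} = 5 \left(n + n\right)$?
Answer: $-7280$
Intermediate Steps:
$l{\left(n \right)} = 10 n$ ($l{\left(n \right)} = 5 \cdot 2 n = 10 n$)
$G{\left(Y \right)} = Y + 10 Y \left(6 + Y\right)$ ($G{\left(Y \right)} = \left(Y + 6\right) 10 Y + Y = \left(6 + Y\right) 10 Y + Y = 10 Y \left(6 + Y\right) + Y = Y + 10 Y \left(6 + Y\right)$)
$G{\left(-2 \right)} 90 + 100 = - 2 \left(61 + 10 \left(-2\right)\right) 90 + 100 = - 2 \left(61 - 20\right) 90 + 100 = \left(-2\right) 41 \cdot 90 + 100 = \left(-82\right) 90 + 100 = -7380 + 100 = -7280$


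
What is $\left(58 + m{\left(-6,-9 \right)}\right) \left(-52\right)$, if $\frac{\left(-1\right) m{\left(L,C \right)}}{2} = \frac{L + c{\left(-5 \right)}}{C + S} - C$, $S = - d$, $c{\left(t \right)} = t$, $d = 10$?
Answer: $- \frac{38376}{19} \approx -2019.8$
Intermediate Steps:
$S = -10$ ($S = \left(-1\right) 10 = -10$)
$m{\left(L,C \right)} = 2 C - \frac{2 \left(-5 + L\right)}{-10 + C}$ ($m{\left(L,C \right)} = - 2 \left(\frac{L - 5}{C - 10} - C\right) = - 2 \left(\frac{-5 + L}{-10 + C} - C\right) = - 2 \left(- C + \frac{-5 + L}{-10 + C}\right) = 2 C - \frac{2 \left(-5 + L\right)}{-10 + C}$)
$\left(58 + m{\left(-6,-9 \right)}\right) \left(-52\right) = \left(58 + \frac{2 \left(5 + \left(-9\right)^{2} - -6 - -90\right)}{-10 - 9}\right) \left(-52\right) = \left(58 + \frac{2 \left(5 + 81 + 6 + 90\right)}{-19}\right) \left(-52\right) = \left(58 + 2 \left(- \frac{1}{19}\right) 182\right) \left(-52\right) = \left(58 - \frac{364}{19}\right) \left(-52\right) = \frac{738}{19} \left(-52\right) = - \frac{38376}{19}$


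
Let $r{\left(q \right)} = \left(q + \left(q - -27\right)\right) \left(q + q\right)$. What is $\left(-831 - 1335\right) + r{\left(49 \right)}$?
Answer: $10084$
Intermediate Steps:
$r{\left(q \right)} = 2 q \left(27 + 2 q\right)$ ($r{\left(q \right)} = \left(q + \left(q + 27\right)\right) 2 q = \left(q + \left(27 + q\right)\right) 2 q = \left(27 + 2 q\right) 2 q = 2 q \left(27 + 2 q\right)$)
$\left(-831 - 1335\right) + r{\left(49 \right)} = \left(-831 - 1335\right) + 2 \cdot 49 \left(27 + 2 \cdot 49\right) = -2166 + 2 \cdot 49 \left(27 + 98\right) = -2166 + 2 \cdot 49 \cdot 125 = -2166 + 12250 = 10084$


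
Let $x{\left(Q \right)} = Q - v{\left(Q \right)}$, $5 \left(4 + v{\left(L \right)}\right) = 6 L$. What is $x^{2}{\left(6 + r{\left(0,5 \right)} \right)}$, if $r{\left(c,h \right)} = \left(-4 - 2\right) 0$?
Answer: $\frac{196}{25} \approx 7.84$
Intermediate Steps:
$v{\left(L \right)} = -4 + \frac{6 L}{5}$
$r{\left(c,h \right)} = 0$ ($r{\left(c,h \right)} = \left(-6\right) 0 = 0$)
$x{\left(Q \right)} = 4 - \frac{Q}{5}$ ($x{\left(Q \right)} = Q - \left(-4 + \frac{6 Q}{5}\right) = 4 - \frac{Q}{5}$)
$x^{2}{\left(6 + r{\left(0,5 \right)} \right)} = \left(4 - \frac{6 + 0}{5}\right)^{2} = \left(4 - \frac{6}{5}\right)^{2} = \left(\frac{14}{5}\right)^{2} = \frac{196}{25}$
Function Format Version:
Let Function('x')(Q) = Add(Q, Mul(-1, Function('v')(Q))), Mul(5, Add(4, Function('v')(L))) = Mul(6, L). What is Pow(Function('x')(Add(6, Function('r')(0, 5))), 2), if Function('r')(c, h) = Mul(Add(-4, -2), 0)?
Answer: Rational(196, 25) ≈ 7.8400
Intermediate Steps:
Function('v')(L) = Add(-4, Mul(Rational(6, 5), L)) (Function('v')(L) = Add(-4, Mul(Rational(1, 5), Mul(6, L))) = Add(-4, Mul(Rational(6, 5), L)))
Function('r')(c, h) = 0 (Function('r')(c, h) = Mul(-6, 0) = 0)
Function('x')(Q) = Add(4, Mul(Rational(-1, 5), Q)) (Function('x')(Q) = Add(Q, Mul(-1, Add(-4, Mul(Rational(6, 5), Q)))) = Add(Q, Add(4, Mul(Rational(-6, 5), Q))) = Add(4, Mul(Rational(-1, 5), Q)))
Pow(Function('x')(Add(6, Function('r')(0, 5))), 2) = Pow(Add(4, Mul(Rational(-1, 5), Add(6, 0))), 2) = Pow(Add(4, Mul(Rational(-1, 5), 6)), 2) = Pow(Add(4, Rational(-6, 5)), 2) = Pow(Rational(14, 5), 2) = Rational(196, 25)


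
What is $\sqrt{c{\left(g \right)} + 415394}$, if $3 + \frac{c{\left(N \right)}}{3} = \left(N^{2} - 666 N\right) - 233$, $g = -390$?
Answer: $\sqrt{1650206} \approx 1284.6$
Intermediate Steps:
$c{\left(N \right)} = -708 - 1998 N + 3 N^{2}$ ($c{\left(N \right)} = -9 + 3 \left(\left(N^{2} - 666 N\right) - 233\right) = -9 + 3 \left(-233 + N^{2} - 666 N\right) = -9 - \left(699 - 3 N^{2} + 1998 N\right) = -708 - 1998 N + 3 N^{2}$)
$\sqrt{c{\left(g \right)} + 415394} = \sqrt{\left(-708 - -779220 + 3 \left(-390\right)^{2}\right) + 415394} = \sqrt{\left(-708 + 779220 + 3 \cdot 152100\right) + 415394} = \sqrt{\left(-708 + 779220 + 456300\right) + 415394} = \sqrt{1234812 + 415394} = \sqrt{1650206}$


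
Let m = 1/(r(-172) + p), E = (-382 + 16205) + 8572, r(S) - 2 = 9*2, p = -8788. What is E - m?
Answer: 213895361/8768 ≈ 24395.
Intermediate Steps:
r(S) = 20 (r(S) = 2 + 9*2 = 2 + 18 = 20)
E = 24395 (E = 15823 + 8572 = 24395)
m = -1/8768 (m = 1/(20 - 8788) = 1/(-8768) = -1/8768 ≈ -0.00011405)
E - m = 24395 - 1*(-1/8768) = 24395 + 1/8768 = 213895361/8768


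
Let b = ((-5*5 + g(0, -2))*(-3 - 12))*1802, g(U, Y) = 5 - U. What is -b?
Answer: -540600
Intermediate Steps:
b = 540600 (b = ((-5*5 + (5 - 1*0))*(-3 - 12))*1802 = ((-25 + (5 + 0))*(-15))*1802 = ((-25 + 5)*(-15))*1802 = -20*(-15)*1802 = 300*1802 = 540600)
-b = -1*540600 = -540600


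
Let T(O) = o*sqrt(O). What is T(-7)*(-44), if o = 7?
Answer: -308*I*sqrt(7) ≈ -814.89*I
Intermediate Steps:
T(O) = 7*sqrt(O)
T(-7)*(-44) = (7*sqrt(-7))*(-44) = (7*(I*sqrt(7)))*(-44) = (7*I*sqrt(7))*(-44) = -308*I*sqrt(7)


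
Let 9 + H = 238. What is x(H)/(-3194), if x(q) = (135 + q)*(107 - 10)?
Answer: -17654/1597 ≈ -11.054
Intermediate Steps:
H = 229 (H = -9 + 238 = 229)
x(q) = 13095 + 97*q (x(q) = (135 + q)*97 = 13095 + 97*q)
x(H)/(-3194) = (13095 + 97*229)/(-3194) = (13095 + 22213)*(-1/3194) = 35308*(-1/3194) = -17654/1597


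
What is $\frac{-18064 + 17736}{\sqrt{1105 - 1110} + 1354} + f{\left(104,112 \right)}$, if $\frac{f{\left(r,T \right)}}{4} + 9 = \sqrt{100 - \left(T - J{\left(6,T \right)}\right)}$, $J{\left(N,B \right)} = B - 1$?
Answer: $- \frac{66443668}{1833321} + 12 \sqrt{11} + \frac{328 i \sqrt{5}}{1833321} \approx 3.5573 + 0.00040006 i$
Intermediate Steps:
$J{\left(N,B \right)} = -1 + B$ ($J{\left(N,B \right)} = B - 1 = -1 + B$)
$f{\left(r,T \right)} = -36 + 12 \sqrt{11}$ ($f{\left(r,T \right)} = -36 + 4 \sqrt{100 + \left(\left(-1 + T\right) - T\right)} = -36 + 4 \sqrt{100 - 1} = -36 + 4 \sqrt{99} = -36 + 4 \cdot 3 \sqrt{11} = -36 + 12 \sqrt{11}$)
$\frac{-18064 + 17736}{\sqrt{1105 - 1110} + 1354} + f{\left(104,112 \right)} = \frac{-18064 + 17736}{\sqrt{1105 - 1110} + 1354} - \left(36 - 12 \sqrt{11}\right) = - \frac{328}{\sqrt{-5} + 1354} - \left(36 - 12 \sqrt{11}\right) = - \frac{328}{i \sqrt{5} + 1354} - \left(36 - 12 \sqrt{11}\right) = - \frac{328}{1354 + i \sqrt{5}} - \left(36 - 12 \sqrt{11}\right) = -36 - \frac{328}{1354 + i \sqrt{5}} + 12 \sqrt{11}$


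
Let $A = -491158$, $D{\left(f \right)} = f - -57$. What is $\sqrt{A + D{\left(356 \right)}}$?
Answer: $i \sqrt{490745} \approx 700.53 i$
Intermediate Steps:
$D{\left(f \right)} = 57 + f$ ($D{\left(f \right)} = f + 57 = 57 + f$)
$\sqrt{A + D{\left(356 \right)}} = \sqrt{-491158 + \left(57 + 356\right)} = \sqrt{-491158 + 413} = \sqrt{-490745} = i \sqrt{490745}$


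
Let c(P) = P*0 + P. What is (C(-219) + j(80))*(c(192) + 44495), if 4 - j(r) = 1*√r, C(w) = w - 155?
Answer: -16534190 - 178748*√5 ≈ -1.6934e+7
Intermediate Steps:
C(w) = -155 + w
c(P) = P (c(P) = 0 + P = P)
j(r) = 4 - √r
(C(-219) + j(80))*(c(192) + 44495) = ((-155 - 219) + (4 - √80))*(192 + 44495) = (-374 + (4 - 4*√5))*44687 = (-370 - 4*√5)*44687 = -16534190 - 178748*√5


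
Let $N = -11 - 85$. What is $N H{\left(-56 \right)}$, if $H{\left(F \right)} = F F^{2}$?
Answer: $16859136$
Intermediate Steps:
$N = -96$ ($N = -11 - 85 = -96$)
$H{\left(F \right)} = F^{3}$
$N H{\left(-56 \right)} = - 96 \left(-56\right)^{3} = \left(-96\right) \left(-175616\right) = 16859136$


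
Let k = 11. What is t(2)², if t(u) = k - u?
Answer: 81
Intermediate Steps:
t(u) = 11 - u
t(2)² = (11 - 1*2)² = (11 - 2)² = 9² = 81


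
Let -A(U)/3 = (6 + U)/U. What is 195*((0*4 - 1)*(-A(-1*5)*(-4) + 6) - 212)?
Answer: -42978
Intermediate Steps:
A(U) = -3*(6 + U)/U
195*((0*4 - 1)*(-A(-1*5)*(-4) + 6) - 212) = 195*((0*4 - 1)*(-(-3 - 18/((-1*5)))*(-4) + 6) - 212) = 195*((0 - 1)*(-(-3 - 18/(-5))*(-4) + 6) - 212) = 195*(-(-(-3 - 18*(-1/5))*(-4) + 6) - 212) = 195*(-(-(-3 + 18/5)*(-4) + 6) - 212) = 195*(-(-1*3/5*(-4) + 6) - 212) = 195*(-(-3/5*(-4) + 6) - 212) = 195*(-(12/5 + 6) - 212) = 195*(-1*42/5 - 212) = 195*(-42/5 - 212) = 195*(-1102/5) = -42978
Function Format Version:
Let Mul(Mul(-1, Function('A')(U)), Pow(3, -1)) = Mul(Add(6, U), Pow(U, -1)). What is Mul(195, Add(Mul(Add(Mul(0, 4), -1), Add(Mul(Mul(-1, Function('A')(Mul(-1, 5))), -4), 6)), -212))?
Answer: -42978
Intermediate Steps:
Function('A')(U) = Mul(-3, Pow(U, -1), Add(6, U)) (Function('A')(U) = Mul(-3, Mul(Add(6, U), Pow(U, -1))) = Mul(-3, Mul(Pow(U, -1), Add(6, U))) = Mul(-3, Pow(U, -1), Add(6, U)))
Mul(195, Add(Mul(Add(Mul(0, 4), -1), Add(Mul(Mul(-1, Function('A')(Mul(-1, 5))), -4), 6)), -212)) = Mul(195, Add(Mul(Add(Mul(0, 4), -1), Add(Mul(Mul(-1, Add(-3, Mul(-18, Pow(Mul(-1, 5), -1)))), -4), 6)), -212)) = Mul(195, Add(Mul(Add(0, -1), Add(Mul(Mul(-1, Add(-3, Mul(-18, Pow(-5, -1)))), -4), 6)), -212)) = Mul(195, Add(Mul(-1, Add(Mul(Mul(-1, Add(-3, Mul(-18, Rational(-1, 5)))), -4), 6)), -212)) = Mul(195, Add(Mul(-1, Add(Mul(Mul(-1, Add(-3, Rational(18, 5))), -4), 6)), -212)) = Mul(195, Add(Mul(-1, Add(Mul(Mul(-1, Rational(3, 5)), -4), 6)), -212)) = Mul(195, Add(Mul(-1, Add(Mul(Rational(-3, 5), -4), 6)), -212)) = Mul(195, Add(Mul(-1, Add(Rational(12, 5), 6)), -212)) = Mul(195, Add(Mul(-1, Rational(42, 5)), -212)) = Mul(195, Add(Rational(-42, 5), -212)) = Mul(195, Rational(-1102, 5)) = -42978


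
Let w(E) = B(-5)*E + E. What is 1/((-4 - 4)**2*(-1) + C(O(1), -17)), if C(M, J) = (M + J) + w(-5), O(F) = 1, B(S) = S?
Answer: -1/60 ≈ -0.016667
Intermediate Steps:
w(E) = -4*E (w(E) = -5*E + E = -4*E)
C(M, J) = 20 + J + M (C(M, J) = (M + J) - 4*(-5) = (J + M) + 20 = 20 + J + M)
1/((-4 - 4)**2*(-1) + C(O(1), -17)) = 1/((-4 - 4)**2*(-1) + (20 - 17 + 1)) = 1/((-8)**2*(-1) + 4) = 1/(64*(-1) + 4) = 1/(-64 + 4) = 1/(-60) = -1/60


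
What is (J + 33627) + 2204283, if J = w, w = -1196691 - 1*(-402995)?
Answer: 1444214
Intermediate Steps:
w = -793696 (w = -1196691 + 402995 = -793696)
J = -793696
(J + 33627) + 2204283 = (-793696 + 33627) + 2204283 = -760069 + 2204283 = 1444214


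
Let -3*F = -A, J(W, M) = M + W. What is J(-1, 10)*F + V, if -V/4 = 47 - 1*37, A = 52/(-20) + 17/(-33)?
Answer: -2714/55 ≈ -49.345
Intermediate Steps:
A = -514/165 (A = 52*(-1/20) + 17*(-1/33) = -13/5 - 17/33 = -514/165 ≈ -3.1152)
V = -40 (V = -4*(47 - 1*37) = -4*(47 - 37) = -4*10 = -40)
F = -514/495 (F = -(-1)*(-514)/(3*165) = -⅓*514/165 = -514/495 ≈ -1.0384)
J(-1, 10)*F + V = (10 - 1)*(-514/495) - 40 = 9*(-514/495) - 40 = -514/55 - 40 = -2714/55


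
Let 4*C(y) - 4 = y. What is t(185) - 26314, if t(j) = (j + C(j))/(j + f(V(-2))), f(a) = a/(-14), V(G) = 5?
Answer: -136036877/5170 ≈ -26313.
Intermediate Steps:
C(y) = 1 + y/4
f(a) = -a/14 (f(a) = a*(-1/14) = -a/14)
t(j) = (1 + 5*j/4)/(-5/14 + j) (t(j) = (j + (1 + j/4))/(j - 1/14*5) = (1 + 5*j/4)/(j - 5/14) = (1 + 5*j/4)/(-5/14 + j))
t(185) - 26314 = 7*(4 + 5*185)/(2*(-5 + 14*185)) - 26314 = 7*(4 + 925)/(2*(-5 + 2590)) - 26314 = (7/2)*929/2585 - 26314 = (7/2)*(1/2585)*929 - 26314 = 6503/5170 - 26314 = -136036877/5170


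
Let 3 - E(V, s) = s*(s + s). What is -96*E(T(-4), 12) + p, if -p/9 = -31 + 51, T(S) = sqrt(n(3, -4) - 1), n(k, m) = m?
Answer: 27180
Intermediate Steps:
T(S) = I*sqrt(5) (T(S) = sqrt(-4 - 1) = sqrt(-5) = I*sqrt(5))
p = -180 (p = -9*(-31 + 51) = -9*20 = -180)
E(V, s) = 3 - 2*s**2 (E(V, s) = 3 - s*(s + s) = 3 - s*2*s = 3 - 2*s**2)
-96*E(T(-4), 12) + p = -96*(3 - 2*12**2) - 180 = -96*(3 - 2*144) - 180 = -96*(3 - 288) - 180 = -96*(-285) - 180 = 27360 - 180 = 27180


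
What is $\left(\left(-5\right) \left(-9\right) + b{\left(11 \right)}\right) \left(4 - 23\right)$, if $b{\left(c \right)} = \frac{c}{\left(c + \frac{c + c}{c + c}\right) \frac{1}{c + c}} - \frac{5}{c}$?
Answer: $- \frac{81149}{66} \approx -1229.5$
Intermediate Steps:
$b{\left(c \right)} = - \frac{5}{c} + \frac{2 c^{2}}{1 + c}$ ($b{\left(c \right)} = \frac{c}{\left(c + \frac{2 c}{2 c}\right) \frac{1}{2 c}} - \frac{5}{c} = \frac{c}{\left(c + 2 c \frac{1}{2 c}\right) \frac{1}{2 c}} - \frac{5}{c} = \frac{c}{\left(c + 1\right) \frac{1}{2 c}} - \frac{5}{c} = \frac{c}{\left(1 + c\right) \frac{1}{2 c}} - \frac{5}{c} = \frac{c}{\frac{1}{2} \frac{1}{c} \left(1 + c\right)} - \frac{5}{c} = c \frac{2 c}{1 + c} - \frac{5}{c} = \frac{2 c^{2}}{1 + c} - \frac{5}{c} = - \frac{5}{c} + \frac{2 c^{2}}{1 + c}$)
$\left(\left(-5\right) \left(-9\right) + b{\left(11 \right)}\right) \left(4 - 23\right) = \left(\left(-5\right) \left(-9\right) + \frac{-5 - 55 + 2 \cdot 11^{3}}{11 \left(1 + 11\right)}\right) \left(4 - 23\right) = \left(45 + \frac{-5 - 55 + 2 \cdot 1331}{11 \cdot 12}\right) \left(4 - 23\right) = \left(45 + \frac{1}{11} \cdot \frac{1}{12} \left(-5 - 55 + 2662\right)\right) \left(-19\right) = \left(45 + \frac{1}{11} \cdot \frac{1}{12} \cdot 2602\right) \left(-19\right) = \left(45 + \frac{1301}{66}\right) \left(-19\right) = \frac{4271}{66} \left(-19\right) = - \frac{81149}{66}$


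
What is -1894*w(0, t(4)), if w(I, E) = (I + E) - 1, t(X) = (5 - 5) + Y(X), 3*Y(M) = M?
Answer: -1894/3 ≈ -631.33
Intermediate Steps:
Y(M) = M/3
t(X) = X/3 (t(X) = (5 - 5) + X/3 = 0 + X/3 = X/3)
w(I, E) = -1 + E + I (w(I, E) = (E + I) - 1 = -1 + E + I)
-1894*w(0, t(4)) = -1894*(-1 + (⅓)*4 + 0) = -1894*(-1 + 4/3 + 0) = -1894*⅓ = -1894/3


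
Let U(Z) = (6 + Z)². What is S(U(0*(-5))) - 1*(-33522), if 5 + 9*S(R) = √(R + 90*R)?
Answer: 301693/9 + 2*√91/3 ≈ 33528.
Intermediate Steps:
S(R) = -5/9 + √91*√R/9 (S(R) = -5/9 + √(R + 90*R)/9 = -5/9 + √(91*R)/9 = -5/9 + (√91*√R)/9 = -5/9 + √91*√R/9)
S(U(0*(-5))) - 1*(-33522) = (-5/9 + √91*√((6 + 0*(-5))²)/9) - 1*(-33522) = (-5/9 + √91*√((6 + 0)²)/9) + 33522 = (-5/9 + √91*√(6²)/9) + 33522 = (-5/9 + √91*√36/9) + 33522 = (-5/9 + (⅑)*√91*6) + 33522 = (-5/9 + 2*√91/3) + 33522 = 301693/9 + 2*√91/3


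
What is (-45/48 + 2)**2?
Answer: 289/256 ≈ 1.1289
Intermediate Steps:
(-45/48 + 2)**2 = (-45*1/48 + 2)**2 = (-15/16 + 2)**2 = (17/16)**2 = 289/256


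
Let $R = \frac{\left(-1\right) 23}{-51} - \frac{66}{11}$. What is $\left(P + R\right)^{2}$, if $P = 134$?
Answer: $\frac{42915601}{2601} \approx 16500.0$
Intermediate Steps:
$R = - \frac{283}{51}$ ($R = \left(-23\right) \left(- \frac{1}{51}\right) - 6 = \frac{23}{51} - 6 = - \frac{283}{51} \approx -5.549$)
$\left(P + R\right)^{2} = \left(134 - \frac{283}{51}\right)^{2} = \left(\frac{6551}{51}\right)^{2} = \frac{42915601}{2601}$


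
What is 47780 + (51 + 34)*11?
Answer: 48715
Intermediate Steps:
47780 + (51 + 34)*11 = 47780 + 85*11 = 47780 + 935 = 48715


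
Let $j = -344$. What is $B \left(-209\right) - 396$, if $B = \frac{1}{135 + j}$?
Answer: $-395$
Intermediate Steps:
$B = - \frac{1}{209}$ ($B = \frac{1}{135 - 344} = \frac{1}{-209} = - \frac{1}{209} \approx -0.0047847$)
$B \left(-209\right) - 396 = \left(- \frac{1}{209}\right) \left(-209\right) - 396 = 1 - 396 = -395$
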